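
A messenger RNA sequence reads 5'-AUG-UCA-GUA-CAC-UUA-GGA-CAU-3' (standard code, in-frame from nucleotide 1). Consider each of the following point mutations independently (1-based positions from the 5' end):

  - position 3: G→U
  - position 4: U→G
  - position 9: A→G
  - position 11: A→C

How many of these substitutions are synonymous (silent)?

1

Codon 1: AUG (Met) → AUU (Ile) — missense.
Codon 2: UCA (Ser) → GCA (Ala) — missense.
Codon 3: GUA (Val) → GUG (Val) — synonymous.
Codon 4: CAC (His) → CCC (Pro) — missense.
Synonymous: 1 of 4.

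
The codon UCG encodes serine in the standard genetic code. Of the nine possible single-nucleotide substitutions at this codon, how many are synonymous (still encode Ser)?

Position 1: none → 0 synonymous.
Position 2: none → 0 synonymous.
Position 3: UCU, UCC, UCA → 3 synonymous.
Total: 0 + 0 + 3 = 3.

3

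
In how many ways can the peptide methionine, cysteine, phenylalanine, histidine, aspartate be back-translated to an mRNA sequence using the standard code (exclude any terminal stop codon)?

Met: 1 codon.
Cys: 2 codons.
Phe: 2 codons.
His: 2 codons.
Asp: 2 codons.
1 × 2 × 2 × 2 × 2 = 16.

16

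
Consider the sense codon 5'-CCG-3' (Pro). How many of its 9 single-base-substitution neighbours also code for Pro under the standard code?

3

Position 1: none → 0 synonymous.
Position 2: none → 0 synonymous.
Position 3: CCT, CCC, CCA → 3 synonymous.
Total: 0 + 0 + 3 = 3.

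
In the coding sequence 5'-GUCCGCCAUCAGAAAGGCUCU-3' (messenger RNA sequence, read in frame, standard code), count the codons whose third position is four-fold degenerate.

4

Codon 1 GUC (Val): third position 4-fold.
Codon 2 CGC (Arg): third position 4-fold.
Codon 3 CAU (His): third position 2-fold.
Codon 4 CAG (Gln): third position 2-fold.
Codon 5 AAA (Lys): third position 2-fold.
Codon 6 GGC (Gly): third position 4-fold.
Codon 7 UCU (Ser): third position 4-fold.
Four-fold degenerate third positions: 4.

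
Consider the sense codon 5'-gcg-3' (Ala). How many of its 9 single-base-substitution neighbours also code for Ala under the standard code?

Position 1: none → 0 synonymous.
Position 2: none → 0 synonymous.
Position 3: GCU, GCC, GCA → 3 synonymous.
Total: 0 + 0 + 3 = 3.

3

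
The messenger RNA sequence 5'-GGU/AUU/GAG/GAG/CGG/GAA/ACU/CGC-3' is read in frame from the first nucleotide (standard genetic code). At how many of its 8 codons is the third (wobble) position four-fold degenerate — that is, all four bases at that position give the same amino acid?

Codon 1 GGU (Gly): third position 4-fold.
Codon 2 AUU (Ile): third position 3-fold.
Codon 3 GAG (Glu): third position 2-fold.
Codon 4 GAG (Glu): third position 2-fold.
Codon 5 CGG (Arg): third position 4-fold.
Codon 6 GAA (Glu): third position 2-fold.
Codon 7 ACU (Thr): third position 4-fold.
Codon 8 CGC (Arg): third position 4-fold.
Four-fold degenerate third positions: 4.

4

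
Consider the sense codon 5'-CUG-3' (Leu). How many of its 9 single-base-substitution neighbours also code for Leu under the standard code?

4

Position 1: UUG → 1 synonymous.
Position 2: none → 0 synonymous.
Position 3: CUU, CUC, CUA → 3 synonymous.
Total: 1 + 0 + 3 = 4.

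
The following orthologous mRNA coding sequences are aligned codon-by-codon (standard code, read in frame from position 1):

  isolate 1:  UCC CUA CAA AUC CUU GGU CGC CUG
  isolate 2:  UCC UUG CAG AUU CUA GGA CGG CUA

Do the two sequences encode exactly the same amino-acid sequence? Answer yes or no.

Codon 1: UCC Ser / UCC Ser — identical.
Codon 2: CUA Leu / UUG Leu — synonymous.
Codon 3: CAA Gln / CAG Gln — synonymous.
Codon 4: AUC Ile / AUU Ile — synonymous.
Codon 5: CUU Leu / CUA Leu — synonymous.
Codon 6: GGU Gly / GGA Gly — synonymous.
Codon 7: CGC Arg / CGG Arg — synonymous.
Codon 8: CUG Leu / CUA Leu — synonymous.
Nonsynonymous differences: 0 → same protein.

yes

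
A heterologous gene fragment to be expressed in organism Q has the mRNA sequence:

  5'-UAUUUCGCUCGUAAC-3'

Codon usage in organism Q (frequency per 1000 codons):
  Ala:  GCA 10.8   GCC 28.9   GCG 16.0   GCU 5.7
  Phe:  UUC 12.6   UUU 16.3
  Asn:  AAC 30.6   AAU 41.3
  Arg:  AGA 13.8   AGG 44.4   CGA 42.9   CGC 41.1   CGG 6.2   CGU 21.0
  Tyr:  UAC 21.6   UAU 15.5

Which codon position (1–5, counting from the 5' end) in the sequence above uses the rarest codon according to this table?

3

Codon 1 UAU (Tyr): 15.5 per 1000.
Codon 2 UUC (Phe): 12.6 per 1000.
Codon 3 GCU (Ala): 5.7 per 1000.
Codon 4 CGU (Arg): 21.0 per 1000.
Codon 5 AAC (Asn): 30.6 per 1000.
Lowest frequency is 5.7 at codon 3.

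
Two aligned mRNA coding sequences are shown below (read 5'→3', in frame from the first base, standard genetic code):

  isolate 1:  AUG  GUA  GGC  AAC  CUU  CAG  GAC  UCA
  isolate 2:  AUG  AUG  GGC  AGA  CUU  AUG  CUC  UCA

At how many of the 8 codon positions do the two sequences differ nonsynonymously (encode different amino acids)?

4

Codon 1: AUG Met / AUG Met — identical.
Codon 2: GUA Val / AUG Met — nonsynonymous.
Codon 3: GGC Gly / GGC Gly — identical.
Codon 4: AAC Asn / AGA Arg — nonsynonymous.
Codon 5: CUU Leu / CUU Leu — identical.
Codon 6: CAG Gln / AUG Met — nonsynonymous.
Codon 7: GAC Asp / CUC Leu — nonsynonymous.
Codon 8: UCA Ser / UCA Ser — identical.
Nonsynonymous differences: 4.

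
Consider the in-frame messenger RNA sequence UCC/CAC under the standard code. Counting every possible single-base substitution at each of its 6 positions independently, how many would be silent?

4

Codon 1 (UCC, Ser): 3 synonymous substitutions.
Codon 2 (CAC, His): 1 synonymous substitution.
Total: 3 + 1 = 4.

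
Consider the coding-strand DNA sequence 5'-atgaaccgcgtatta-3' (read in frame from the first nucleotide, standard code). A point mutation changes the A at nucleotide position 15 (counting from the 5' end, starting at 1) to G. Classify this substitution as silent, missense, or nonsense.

silent

Position 15 falls in codon 5: TTA → Leu.
After the substitution the codon is TTG → Leu.
Both encode Leu, so the change is synonymous.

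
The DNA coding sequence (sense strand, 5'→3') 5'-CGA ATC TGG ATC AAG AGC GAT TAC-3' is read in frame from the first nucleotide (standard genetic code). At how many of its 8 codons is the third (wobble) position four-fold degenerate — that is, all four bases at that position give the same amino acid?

1

Codon 1 CGA (Arg): third position 4-fold.
Codon 2 ATC (Ile): third position 3-fold.
Codon 3 TGG (Trp): third position 1-fold.
Codon 4 ATC (Ile): third position 3-fold.
Codon 5 AAG (Lys): third position 2-fold.
Codon 6 AGC (Ser): third position 2-fold.
Codon 7 GAT (Asp): third position 2-fold.
Codon 8 TAC (Tyr): third position 2-fold.
Four-fold degenerate third positions: 1.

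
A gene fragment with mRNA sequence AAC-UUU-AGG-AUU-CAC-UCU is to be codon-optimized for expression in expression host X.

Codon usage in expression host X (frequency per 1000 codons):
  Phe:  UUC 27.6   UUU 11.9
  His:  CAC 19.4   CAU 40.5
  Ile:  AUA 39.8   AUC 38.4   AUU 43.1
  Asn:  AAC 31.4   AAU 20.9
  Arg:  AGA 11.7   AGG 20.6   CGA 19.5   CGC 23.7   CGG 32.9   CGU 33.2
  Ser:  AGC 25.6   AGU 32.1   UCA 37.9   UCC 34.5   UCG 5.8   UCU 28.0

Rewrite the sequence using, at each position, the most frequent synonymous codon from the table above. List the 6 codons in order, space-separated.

Codon 1 (Asn): best is AAC at 31.4.
Codon 2 (Phe): best is UUC at 27.6.
Codon 3 (Arg): best is CGU at 33.2.
Codon 4 (Ile): best is AUU at 43.1.
Codon 5 (His): best is CAU at 40.5.
Codon 6 (Ser): best is UCA at 37.9.

AAC UUC CGU AUU CAU UCA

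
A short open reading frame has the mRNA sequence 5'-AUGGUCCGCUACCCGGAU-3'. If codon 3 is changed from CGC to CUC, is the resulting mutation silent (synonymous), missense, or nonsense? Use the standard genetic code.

missense

Position 8 falls in codon 3: CGC → Arg.
After the substitution the codon is CUC → Leu.
Arg ≠ Leu, so this is a missense mutation.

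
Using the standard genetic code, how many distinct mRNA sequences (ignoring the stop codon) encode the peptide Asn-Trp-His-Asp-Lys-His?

Asn: 2 codons.
Trp: 1 codon.
His: 2 codons.
Asp: 2 codons.
Lys: 2 codons.
His: 2 codons.
2 × 1 × 2 × 2 × 2 × 2 = 32.

32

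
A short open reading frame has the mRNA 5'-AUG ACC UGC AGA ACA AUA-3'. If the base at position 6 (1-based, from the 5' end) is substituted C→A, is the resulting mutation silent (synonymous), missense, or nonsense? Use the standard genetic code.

silent

Position 6 falls in codon 2: ACC → Thr.
After the substitution the codon is ACA → Thr.
Both encode Thr, so the change is synonymous.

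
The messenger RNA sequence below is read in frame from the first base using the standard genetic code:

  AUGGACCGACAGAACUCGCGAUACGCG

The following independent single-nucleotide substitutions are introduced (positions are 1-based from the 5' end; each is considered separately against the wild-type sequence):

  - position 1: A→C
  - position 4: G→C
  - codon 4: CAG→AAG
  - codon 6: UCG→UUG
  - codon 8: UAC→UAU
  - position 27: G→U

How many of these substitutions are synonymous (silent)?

2

Codon 1: AUG (Met) → CUG (Leu) — missense.
Codon 2: GAC (Asp) → CAC (His) — missense.
Codon 4: CAG (Gln) → AAG (Lys) — missense.
Codon 6: UCG (Ser) → UUG (Leu) — missense.
Codon 8: UAC (Tyr) → UAU (Tyr) — synonymous.
Codon 9: GCG (Ala) → GCU (Ala) — synonymous.
Synonymous: 2 of 6.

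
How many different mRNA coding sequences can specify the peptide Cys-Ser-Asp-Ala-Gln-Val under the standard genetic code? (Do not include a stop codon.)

Cys: 2 codons.
Ser: 6 codons.
Asp: 2 codons.
Ala: 4 codons.
Gln: 2 codons.
Val: 4 codons.
2 × 6 × 2 × 4 × 2 × 4 = 768.

768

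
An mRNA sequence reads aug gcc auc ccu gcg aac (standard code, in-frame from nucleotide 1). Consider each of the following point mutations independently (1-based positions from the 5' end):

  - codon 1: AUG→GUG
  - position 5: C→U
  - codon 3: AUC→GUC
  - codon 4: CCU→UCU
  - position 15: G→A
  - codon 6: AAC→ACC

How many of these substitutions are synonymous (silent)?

1

Codon 1: AUG (Met) → GUG (Val) — missense.
Codon 2: GCC (Ala) → GUC (Val) — missense.
Codon 3: AUC (Ile) → GUC (Val) — missense.
Codon 4: CCU (Pro) → UCU (Ser) — missense.
Codon 5: GCG (Ala) → GCA (Ala) — synonymous.
Codon 6: AAC (Asn) → ACC (Thr) — missense.
Synonymous: 1 of 6.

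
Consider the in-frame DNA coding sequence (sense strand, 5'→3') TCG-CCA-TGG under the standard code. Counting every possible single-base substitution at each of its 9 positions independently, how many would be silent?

6

Codon 1 (TCG, Ser): 3 synonymous substitutions.
Codon 2 (CCA, Pro): 3 synonymous substitutions.
Codon 3 (TGG, Trp): 0 synonymous substitutions.
Total: 3 + 3 + 0 = 6.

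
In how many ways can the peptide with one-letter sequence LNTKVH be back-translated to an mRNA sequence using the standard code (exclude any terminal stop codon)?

Leu: 6 codons.
Asn: 2 codons.
Thr: 4 codons.
Lys: 2 codons.
Val: 4 codons.
His: 2 codons.
6 × 2 × 4 × 2 × 4 × 2 = 768.

768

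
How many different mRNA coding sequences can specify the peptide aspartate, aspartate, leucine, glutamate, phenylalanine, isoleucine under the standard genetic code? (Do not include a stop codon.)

288

Asp: 2 codons.
Asp: 2 codons.
Leu: 6 codons.
Glu: 2 codons.
Phe: 2 codons.
Ile: 3 codons.
2 × 2 × 6 × 2 × 2 × 3 = 288.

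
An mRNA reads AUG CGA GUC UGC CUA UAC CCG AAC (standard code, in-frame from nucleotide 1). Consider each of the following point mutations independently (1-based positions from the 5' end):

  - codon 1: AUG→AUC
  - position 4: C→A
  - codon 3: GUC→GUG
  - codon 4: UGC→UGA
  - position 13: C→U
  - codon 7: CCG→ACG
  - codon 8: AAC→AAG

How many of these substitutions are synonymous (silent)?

Codon 1: AUG (Met) → AUC (Ile) — missense.
Codon 2: CGA (Arg) → AGA (Arg) — synonymous.
Codon 3: GUC (Val) → GUG (Val) — synonymous.
Codon 4: UGC (Cys) → UGA (Stop) — nonsense.
Codon 5: CUA (Leu) → UUA (Leu) — synonymous.
Codon 7: CCG (Pro) → ACG (Thr) — missense.
Codon 8: AAC (Asn) → AAG (Lys) — missense.
Synonymous: 3 of 7.

3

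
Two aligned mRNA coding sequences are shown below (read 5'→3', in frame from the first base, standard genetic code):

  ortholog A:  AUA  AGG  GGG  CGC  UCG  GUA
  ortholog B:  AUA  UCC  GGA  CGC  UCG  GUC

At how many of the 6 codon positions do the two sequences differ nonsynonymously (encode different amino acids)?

Codon 1: AUA Ile / AUA Ile — identical.
Codon 2: AGG Arg / UCC Ser — nonsynonymous.
Codon 3: GGG Gly / GGA Gly — synonymous.
Codon 4: CGC Arg / CGC Arg — identical.
Codon 5: UCG Ser / UCG Ser — identical.
Codon 6: GUA Val / GUC Val — synonymous.
Nonsynonymous differences: 1.

1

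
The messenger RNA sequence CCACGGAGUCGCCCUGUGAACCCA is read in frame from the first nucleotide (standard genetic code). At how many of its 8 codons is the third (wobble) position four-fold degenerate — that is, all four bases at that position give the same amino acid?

6

Codon 1 CCA (Pro): third position 4-fold.
Codon 2 CGG (Arg): third position 4-fold.
Codon 3 AGU (Ser): third position 2-fold.
Codon 4 CGC (Arg): third position 4-fold.
Codon 5 CCU (Pro): third position 4-fold.
Codon 6 GUG (Val): third position 4-fold.
Codon 7 AAC (Asn): third position 2-fold.
Codon 8 CCA (Pro): third position 4-fold.
Four-fold degenerate third positions: 6.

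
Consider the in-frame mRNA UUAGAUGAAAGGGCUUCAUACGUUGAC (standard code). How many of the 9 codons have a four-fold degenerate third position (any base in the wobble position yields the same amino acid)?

Codon 1 UUA (Leu): third position 2-fold.
Codon 2 GAU (Asp): third position 2-fold.
Codon 3 GAA (Glu): third position 2-fold.
Codon 4 AGG (Arg): third position 2-fold.
Codon 5 GCU (Ala): third position 4-fold.
Codon 6 UCA (Ser): third position 4-fold.
Codon 7 UAC (Tyr): third position 2-fold.
Codon 8 GUU (Val): third position 4-fold.
Codon 9 GAC (Asp): third position 2-fold.
Four-fold degenerate third positions: 3.

3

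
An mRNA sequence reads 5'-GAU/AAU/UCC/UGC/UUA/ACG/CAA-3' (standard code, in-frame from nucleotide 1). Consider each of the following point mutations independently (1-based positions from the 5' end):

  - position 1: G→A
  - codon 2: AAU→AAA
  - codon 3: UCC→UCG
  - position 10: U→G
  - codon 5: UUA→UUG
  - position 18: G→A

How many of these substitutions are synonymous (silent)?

Codon 1: GAU (Asp) → AAU (Asn) — missense.
Codon 2: AAU (Asn) → AAA (Lys) — missense.
Codon 3: UCC (Ser) → UCG (Ser) — synonymous.
Codon 4: UGC (Cys) → GGC (Gly) — missense.
Codon 5: UUA (Leu) → UUG (Leu) — synonymous.
Codon 6: ACG (Thr) → ACA (Thr) — synonymous.
Synonymous: 3 of 6.

3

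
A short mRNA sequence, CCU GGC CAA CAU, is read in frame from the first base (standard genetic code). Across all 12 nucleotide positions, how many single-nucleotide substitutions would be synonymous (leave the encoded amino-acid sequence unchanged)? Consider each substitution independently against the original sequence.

8

Codon 1 (CCU, Pro): 3 synonymous substitutions.
Codon 2 (GGC, Gly): 3 synonymous substitutions.
Codon 3 (CAA, Gln): 1 synonymous substitution.
Codon 4 (CAU, His): 1 synonymous substitution.
Total: 3 + 3 + 1 + 1 = 8.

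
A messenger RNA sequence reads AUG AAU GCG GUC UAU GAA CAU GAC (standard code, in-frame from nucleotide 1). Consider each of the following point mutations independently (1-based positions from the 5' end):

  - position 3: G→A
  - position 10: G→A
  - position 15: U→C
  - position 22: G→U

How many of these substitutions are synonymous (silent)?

Codon 1: AUG (Met) → AUA (Ile) — missense.
Codon 4: GUC (Val) → AUC (Ile) — missense.
Codon 5: UAU (Tyr) → UAC (Tyr) — synonymous.
Codon 8: GAC (Asp) → UAC (Tyr) — missense.
Synonymous: 1 of 4.

1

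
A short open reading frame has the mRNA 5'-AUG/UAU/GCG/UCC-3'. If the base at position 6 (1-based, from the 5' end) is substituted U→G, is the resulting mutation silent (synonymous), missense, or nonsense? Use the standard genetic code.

nonsense

Position 6 falls in codon 2: UAU → Tyr.
After the substitution the codon is UAG → Stop.
The new codon is a stop codon, so this is a nonsense mutation.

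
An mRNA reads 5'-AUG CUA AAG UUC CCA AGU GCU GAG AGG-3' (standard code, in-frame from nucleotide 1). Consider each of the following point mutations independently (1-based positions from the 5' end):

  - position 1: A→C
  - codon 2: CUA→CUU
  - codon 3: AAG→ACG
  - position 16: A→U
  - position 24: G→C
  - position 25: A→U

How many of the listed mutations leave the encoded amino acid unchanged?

Codon 1: AUG (Met) → CUG (Leu) — missense.
Codon 2: CUA (Leu) → CUU (Leu) — synonymous.
Codon 3: AAG (Lys) → ACG (Thr) — missense.
Codon 6: AGU (Ser) → UGU (Cys) — missense.
Codon 8: GAG (Glu) → GAC (Asp) — missense.
Codon 9: AGG (Arg) → UGG (Trp) — missense.
Synonymous: 1 of 6.

1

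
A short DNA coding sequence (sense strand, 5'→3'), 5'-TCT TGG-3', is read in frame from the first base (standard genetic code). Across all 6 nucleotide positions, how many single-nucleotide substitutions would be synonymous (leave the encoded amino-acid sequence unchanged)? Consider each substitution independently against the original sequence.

3

Codon 1 (TCT, Ser): 3 synonymous substitutions.
Codon 2 (TGG, Trp): 0 synonymous substitutions.
Total: 3 + 0 = 3.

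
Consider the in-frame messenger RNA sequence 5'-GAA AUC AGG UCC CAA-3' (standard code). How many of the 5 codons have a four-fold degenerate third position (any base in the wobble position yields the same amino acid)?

Codon 1 GAA (Glu): third position 2-fold.
Codon 2 AUC (Ile): third position 3-fold.
Codon 3 AGG (Arg): third position 2-fold.
Codon 4 UCC (Ser): third position 4-fold.
Codon 5 CAA (Gln): third position 2-fold.
Four-fold degenerate third positions: 1.

1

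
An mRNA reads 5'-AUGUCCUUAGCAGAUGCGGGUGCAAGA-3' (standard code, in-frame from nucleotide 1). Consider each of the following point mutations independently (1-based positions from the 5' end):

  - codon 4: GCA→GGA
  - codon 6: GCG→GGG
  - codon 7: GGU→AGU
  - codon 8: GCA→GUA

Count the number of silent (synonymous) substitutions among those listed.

0

Codon 4: GCA (Ala) → GGA (Gly) — missense.
Codon 6: GCG (Ala) → GGG (Gly) — missense.
Codon 7: GGU (Gly) → AGU (Ser) — missense.
Codon 8: GCA (Ala) → GUA (Val) — missense.
Synonymous: 0 of 4.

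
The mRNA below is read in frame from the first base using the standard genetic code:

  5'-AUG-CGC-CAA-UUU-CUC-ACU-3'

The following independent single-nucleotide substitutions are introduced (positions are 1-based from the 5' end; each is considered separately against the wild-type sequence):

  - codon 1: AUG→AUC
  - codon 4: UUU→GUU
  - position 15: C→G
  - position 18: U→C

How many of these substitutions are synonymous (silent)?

Codon 1: AUG (Met) → AUC (Ile) — missense.
Codon 4: UUU (Phe) → GUU (Val) — missense.
Codon 5: CUC (Leu) → CUG (Leu) — synonymous.
Codon 6: ACU (Thr) → ACC (Thr) — synonymous.
Synonymous: 2 of 4.

2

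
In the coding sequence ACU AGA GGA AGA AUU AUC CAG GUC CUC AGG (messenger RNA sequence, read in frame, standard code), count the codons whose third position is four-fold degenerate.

4

Codon 1 ACU (Thr): third position 4-fold.
Codon 2 AGA (Arg): third position 2-fold.
Codon 3 GGA (Gly): third position 4-fold.
Codon 4 AGA (Arg): third position 2-fold.
Codon 5 AUU (Ile): third position 3-fold.
Codon 6 AUC (Ile): third position 3-fold.
Codon 7 CAG (Gln): third position 2-fold.
Codon 8 GUC (Val): third position 4-fold.
Codon 9 CUC (Leu): third position 4-fold.
Codon 10 AGG (Arg): third position 2-fold.
Four-fold degenerate third positions: 4.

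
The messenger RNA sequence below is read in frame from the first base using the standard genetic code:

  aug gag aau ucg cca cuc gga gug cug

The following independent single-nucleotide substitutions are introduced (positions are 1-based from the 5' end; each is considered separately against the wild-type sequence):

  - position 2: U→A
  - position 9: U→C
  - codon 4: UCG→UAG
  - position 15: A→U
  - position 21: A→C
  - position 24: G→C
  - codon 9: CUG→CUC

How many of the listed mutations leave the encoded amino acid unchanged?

Codon 1: AUG (Met) → AAG (Lys) — missense.
Codon 3: AAU (Asn) → AAC (Asn) — synonymous.
Codon 4: UCG (Ser) → UAG (Stop) — nonsense.
Codon 5: CCA (Pro) → CCU (Pro) — synonymous.
Codon 7: GGA (Gly) → GGC (Gly) — synonymous.
Codon 8: GUG (Val) → GUC (Val) — synonymous.
Codon 9: CUG (Leu) → CUC (Leu) — synonymous.
Synonymous: 5 of 7.

5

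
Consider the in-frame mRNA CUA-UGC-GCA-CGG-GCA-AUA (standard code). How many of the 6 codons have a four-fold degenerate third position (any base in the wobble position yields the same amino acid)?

4

Codon 1 CUA (Leu): third position 4-fold.
Codon 2 UGC (Cys): third position 2-fold.
Codon 3 GCA (Ala): third position 4-fold.
Codon 4 CGG (Arg): third position 4-fold.
Codon 5 GCA (Ala): third position 4-fold.
Codon 6 AUA (Ile): third position 3-fold.
Four-fold degenerate third positions: 4.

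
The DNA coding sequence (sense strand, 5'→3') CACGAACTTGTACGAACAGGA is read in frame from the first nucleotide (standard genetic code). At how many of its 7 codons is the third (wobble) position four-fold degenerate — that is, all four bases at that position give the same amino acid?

5

Codon 1 CAC (His): third position 2-fold.
Codon 2 GAA (Glu): third position 2-fold.
Codon 3 CTT (Leu): third position 4-fold.
Codon 4 GTA (Val): third position 4-fold.
Codon 5 CGA (Arg): third position 4-fold.
Codon 6 ACA (Thr): third position 4-fold.
Codon 7 GGA (Gly): third position 4-fold.
Four-fold degenerate third positions: 5.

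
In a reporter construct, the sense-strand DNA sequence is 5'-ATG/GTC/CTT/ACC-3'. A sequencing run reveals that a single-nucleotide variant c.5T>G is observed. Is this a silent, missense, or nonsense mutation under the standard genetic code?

Position 5 falls in codon 2: GTC → Val.
After the substitution the codon is GGC → Gly.
Val ≠ Gly, so this is a missense mutation.

missense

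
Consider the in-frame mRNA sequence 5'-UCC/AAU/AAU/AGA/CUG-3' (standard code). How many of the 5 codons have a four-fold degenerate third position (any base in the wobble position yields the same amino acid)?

2

Codon 1 UCC (Ser): third position 4-fold.
Codon 2 AAU (Asn): third position 2-fold.
Codon 3 AAU (Asn): third position 2-fold.
Codon 4 AGA (Arg): third position 2-fold.
Codon 5 CUG (Leu): third position 4-fold.
Four-fold degenerate third positions: 2.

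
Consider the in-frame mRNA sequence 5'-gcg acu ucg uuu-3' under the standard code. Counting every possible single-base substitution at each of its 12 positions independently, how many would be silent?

10

Codon 1 (GCG, Ala): 3 synonymous substitutions.
Codon 2 (ACU, Thr): 3 synonymous substitutions.
Codon 3 (UCG, Ser): 3 synonymous substitutions.
Codon 4 (UUU, Phe): 1 synonymous substitution.
Total: 3 + 3 + 3 + 1 = 10.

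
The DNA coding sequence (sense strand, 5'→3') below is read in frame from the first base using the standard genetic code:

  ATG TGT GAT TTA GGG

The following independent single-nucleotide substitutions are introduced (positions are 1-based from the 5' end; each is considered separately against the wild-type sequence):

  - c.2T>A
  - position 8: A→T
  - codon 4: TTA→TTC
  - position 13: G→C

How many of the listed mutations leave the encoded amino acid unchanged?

Codon 1: ATG (Met) → AAG (Lys) — missense.
Codon 3: GAT (Asp) → GTT (Val) — missense.
Codon 4: TTA (Leu) → TTC (Phe) — missense.
Codon 5: GGG (Gly) → CGG (Arg) — missense.
Synonymous: 0 of 4.

0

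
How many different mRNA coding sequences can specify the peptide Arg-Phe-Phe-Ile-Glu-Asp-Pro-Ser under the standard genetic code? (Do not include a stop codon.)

Arg: 6 codons.
Phe: 2 codons.
Phe: 2 codons.
Ile: 3 codons.
Glu: 2 codons.
Asp: 2 codons.
Pro: 4 codons.
Ser: 6 codons.
6 × 2 × 2 × 3 × 2 × 2 × 4 × 6 = 6912.

6912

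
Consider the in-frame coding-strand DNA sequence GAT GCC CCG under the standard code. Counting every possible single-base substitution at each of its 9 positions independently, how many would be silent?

Codon 1 (GAT, Asp): 1 synonymous substitution.
Codon 2 (GCC, Ala): 3 synonymous substitutions.
Codon 3 (CCG, Pro): 3 synonymous substitutions.
Total: 1 + 3 + 3 = 7.

7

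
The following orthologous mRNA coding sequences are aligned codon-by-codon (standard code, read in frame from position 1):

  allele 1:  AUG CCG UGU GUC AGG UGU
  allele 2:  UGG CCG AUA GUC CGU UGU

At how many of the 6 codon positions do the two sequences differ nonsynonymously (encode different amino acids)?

Codon 1: AUG Met / UGG Trp — nonsynonymous.
Codon 2: CCG Pro / CCG Pro — identical.
Codon 3: UGU Cys / AUA Ile — nonsynonymous.
Codon 4: GUC Val / GUC Val — identical.
Codon 5: AGG Arg / CGU Arg — synonymous.
Codon 6: UGU Cys / UGU Cys — identical.
Nonsynonymous differences: 2.

2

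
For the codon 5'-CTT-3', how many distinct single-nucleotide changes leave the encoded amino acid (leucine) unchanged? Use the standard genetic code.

Position 1: none → 0 synonymous.
Position 2: none → 0 synonymous.
Position 3: CTC, CTA, CTG → 3 synonymous.
Total: 0 + 0 + 3 = 3.

3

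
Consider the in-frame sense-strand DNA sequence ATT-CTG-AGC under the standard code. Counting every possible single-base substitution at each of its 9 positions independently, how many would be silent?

Codon 1 (ATT, Ile): 2 synonymous substitutions.
Codon 2 (CTG, Leu): 4 synonymous substitutions.
Codon 3 (AGC, Ser): 1 synonymous substitution.
Total: 2 + 4 + 1 = 7.

7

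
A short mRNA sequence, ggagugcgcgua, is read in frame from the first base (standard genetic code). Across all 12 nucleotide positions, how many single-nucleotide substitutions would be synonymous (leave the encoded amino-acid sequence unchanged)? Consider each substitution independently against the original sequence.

12

Codon 1 (GGA, Gly): 3 synonymous substitutions.
Codon 2 (GUG, Val): 3 synonymous substitutions.
Codon 3 (CGC, Arg): 3 synonymous substitutions.
Codon 4 (GUA, Val): 3 synonymous substitutions.
Total: 3 + 3 + 3 + 3 = 12.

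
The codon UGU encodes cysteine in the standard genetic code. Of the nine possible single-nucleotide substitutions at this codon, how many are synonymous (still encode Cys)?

1

Position 1: none → 0 synonymous.
Position 2: none → 0 synonymous.
Position 3: UGC → 1 synonymous.
Total: 0 + 0 + 1 = 1.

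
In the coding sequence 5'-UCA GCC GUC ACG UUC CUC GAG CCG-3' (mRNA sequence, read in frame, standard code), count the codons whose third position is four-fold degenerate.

Codon 1 UCA (Ser): third position 4-fold.
Codon 2 GCC (Ala): third position 4-fold.
Codon 3 GUC (Val): third position 4-fold.
Codon 4 ACG (Thr): third position 4-fold.
Codon 5 UUC (Phe): third position 2-fold.
Codon 6 CUC (Leu): third position 4-fold.
Codon 7 GAG (Glu): third position 2-fold.
Codon 8 CCG (Pro): third position 4-fold.
Four-fold degenerate third positions: 6.

6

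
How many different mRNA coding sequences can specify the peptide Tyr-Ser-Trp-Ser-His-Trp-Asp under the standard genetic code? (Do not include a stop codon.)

288

Tyr: 2 codons.
Ser: 6 codons.
Trp: 1 codon.
Ser: 6 codons.
His: 2 codons.
Trp: 1 codon.
Asp: 2 codons.
2 × 6 × 1 × 6 × 2 × 1 × 2 = 288.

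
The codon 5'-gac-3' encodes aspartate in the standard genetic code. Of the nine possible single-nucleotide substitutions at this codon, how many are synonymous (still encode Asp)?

1

Position 1: none → 0 synonymous.
Position 2: none → 0 synonymous.
Position 3: GAU → 1 synonymous.
Total: 0 + 0 + 1 = 1.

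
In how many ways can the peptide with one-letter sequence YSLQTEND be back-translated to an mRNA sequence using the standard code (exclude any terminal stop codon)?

4608

Tyr: 2 codons.
Ser: 6 codons.
Leu: 6 codons.
Gln: 2 codons.
Thr: 4 codons.
Glu: 2 codons.
Asn: 2 codons.
Asp: 2 codons.
2 × 6 × 6 × 2 × 4 × 2 × 2 × 2 = 4608.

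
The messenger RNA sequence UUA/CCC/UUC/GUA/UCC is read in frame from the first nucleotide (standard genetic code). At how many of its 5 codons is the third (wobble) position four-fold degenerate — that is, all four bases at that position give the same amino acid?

3

Codon 1 UUA (Leu): third position 2-fold.
Codon 2 CCC (Pro): third position 4-fold.
Codon 3 UUC (Phe): third position 2-fold.
Codon 4 GUA (Val): third position 4-fold.
Codon 5 UCC (Ser): third position 4-fold.
Four-fold degenerate third positions: 3.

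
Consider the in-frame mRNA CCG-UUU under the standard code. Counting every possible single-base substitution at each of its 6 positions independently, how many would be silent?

4

Codon 1 (CCG, Pro): 3 synonymous substitutions.
Codon 2 (UUU, Phe): 1 synonymous substitution.
Total: 3 + 1 = 4.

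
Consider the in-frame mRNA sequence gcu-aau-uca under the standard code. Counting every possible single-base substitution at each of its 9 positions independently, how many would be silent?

Codon 1 (GCU, Ala): 3 synonymous substitutions.
Codon 2 (AAU, Asn): 1 synonymous substitution.
Codon 3 (UCA, Ser): 3 synonymous substitutions.
Total: 3 + 1 + 3 = 7.

7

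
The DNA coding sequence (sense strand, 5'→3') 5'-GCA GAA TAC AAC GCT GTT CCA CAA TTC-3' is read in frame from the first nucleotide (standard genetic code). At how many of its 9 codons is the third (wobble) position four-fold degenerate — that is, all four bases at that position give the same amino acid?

Codon 1 GCA (Ala): third position 4-fold.
Codon 2 GAA (Glu): third position 2-fold.
Codon 3 TAC (Tyr): third position 2-fold.
Codon 4 AAC (Asn): third position 2-fold.
Codon 5 GCT (Ala): third position 4-fold.
Codon 6 GTT (Val): third position 4-fold.
Codon 7 CCA (Pro): third position 4-fold.
Codon 8 CAA (Gln): third position 2-fold.
Codon 9 TTC (Phe): third position 2-fold.
Four-fold degenerate third positions: 4.

4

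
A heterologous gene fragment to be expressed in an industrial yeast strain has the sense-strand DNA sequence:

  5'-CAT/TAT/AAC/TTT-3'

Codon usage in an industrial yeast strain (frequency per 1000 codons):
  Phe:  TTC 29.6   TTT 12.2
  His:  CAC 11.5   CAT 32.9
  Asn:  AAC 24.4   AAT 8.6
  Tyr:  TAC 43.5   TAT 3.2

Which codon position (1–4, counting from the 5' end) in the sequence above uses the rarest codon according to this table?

2

Codon 1 CAT (His): 32.9 per 1000.
Codon 2 TAT (Tyr): 3.2 per 1000.
Codon 3 AAC (Asn): 24.4 per 1000.
Codon 4 TTT (Phe): 12.2 per 1000.
Lowest frequency is 3.2 at codon 2.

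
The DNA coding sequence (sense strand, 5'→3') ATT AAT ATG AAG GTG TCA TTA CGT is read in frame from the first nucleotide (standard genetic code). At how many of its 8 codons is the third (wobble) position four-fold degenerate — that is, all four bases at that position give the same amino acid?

Codon 1 ATT (Ile): third position 3-fold.
Codon 2 AAT (Asn): third position 2-fold.
Codon 3 ATG (Met): third position 1-fold.
Codon 4 AAG (Lys): third position 2-fold.
Codon 5 GTG (Val): third position 4-fold.
Codon 6 TCA (Ser): third position 4-fold.
Codon 7 TTA (Leu): third position 2-fold.
Codon 8 CGT (Arg): third position 4-fold.
Four-fold degenerate third positions: 3.

3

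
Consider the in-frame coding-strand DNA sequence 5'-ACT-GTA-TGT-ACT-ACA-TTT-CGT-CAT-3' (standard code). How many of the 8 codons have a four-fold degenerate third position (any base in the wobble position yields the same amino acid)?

Codon 1 ACT (Thr): third position 4-fold.
Codon 2 GTA (Val): third position 4-fold.
Codon 3 TGT (Cys): third position 2-fold.
Codon 4 ACT (Thr): third position 4-fold.
Codon 5 ACA (Thr): third position 4-fold.
Codon 6 TTT (Phe): third position 2-fold.
Codon 7 CGT (Arg): third position 4-fold.
Codon 8 CAT (His): third position 2-fold.
Four-fold degenerate third positions: 5.

5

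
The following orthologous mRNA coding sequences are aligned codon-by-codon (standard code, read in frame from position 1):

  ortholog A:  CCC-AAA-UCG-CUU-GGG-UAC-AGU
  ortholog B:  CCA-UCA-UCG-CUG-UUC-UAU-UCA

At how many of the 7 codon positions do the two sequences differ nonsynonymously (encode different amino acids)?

2

Codon 1: CCC Pro / CCA Pro — synonymous.
Codon 2: AAA Lys / UCA Ser — nonsynonymous.
Codon 3: UCG Ser / UCG Ser — identical.
Codon 4: CUU Leu / CUG Leu — synonymous.
Codon 5: GGG Gly / UUC Phe — nonsynonymous.
Codon 6: UAC Tyr / UAU Tyr — synonymous.
Codon 7: AGU Ser / UCA Ser — synonymous.
Nonsynonymous differences: 2.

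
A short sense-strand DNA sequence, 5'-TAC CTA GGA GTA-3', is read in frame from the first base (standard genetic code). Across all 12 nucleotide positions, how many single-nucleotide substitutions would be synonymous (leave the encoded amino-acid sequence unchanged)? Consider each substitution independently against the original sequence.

11

Codon 1 (TAC, Tyr): 1 synonymous substitution.
Codon 2 (CTA, Leu): 4 synonymous substitutions.
Codon 3 (GGA, Gly): 3 synonymous substitutions.
Codon 4 (GTA, Val): 3 synonymous substitutions.
Total: 1 + 4 + 3 + 3 = 11.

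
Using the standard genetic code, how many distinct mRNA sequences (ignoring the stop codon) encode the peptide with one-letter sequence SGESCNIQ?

Ser: 6 codons.
Gly: 4 codons.
Glu: 2 codons.
Ser: 6 codons.
Cys: 2 codons.
Asn: 2 codons.
Ile: 3 codons.
Gln: 2 codons.
6 × 4 × 2 × 6 × 2 × 2 × 3 × 2 = 6912.

6912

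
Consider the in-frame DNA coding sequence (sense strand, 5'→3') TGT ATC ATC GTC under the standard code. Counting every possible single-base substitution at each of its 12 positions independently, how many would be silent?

Codon 1 (TGT, Cys): 1 synonymous substitution.
Codon 2 (ATC, Ile): 2 synonymous substitutions.
Codon 3 (ATC, Ile): 2 synonymous substitutions.
Codon 4 (GTC, Val): 3 synonymous substitutions.
Total: 1 + 2 + 2 + 3 = 8.

8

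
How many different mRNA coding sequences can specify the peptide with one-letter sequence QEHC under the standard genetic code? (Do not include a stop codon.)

Gln: 2 codons.
Glu: 2 codons.
His: 2 codons.
Cys: 2 codons.
2 × 2 × 2 × 2 = 16.

16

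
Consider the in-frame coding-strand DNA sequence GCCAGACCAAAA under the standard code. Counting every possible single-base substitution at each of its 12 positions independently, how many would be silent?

9

Codon 1 (GCC, Ala): 3 synonymous substitutions.
Codon 2 (AGA, Arg): 2 synonymous substitutions.
Codon 3 (CCA, Pro): 3 synonymous substitutions.
Codon 4 (AAA, Lys): 1 synonymous substitution.
Total: 3 + 2 + 3 + 1 = 9.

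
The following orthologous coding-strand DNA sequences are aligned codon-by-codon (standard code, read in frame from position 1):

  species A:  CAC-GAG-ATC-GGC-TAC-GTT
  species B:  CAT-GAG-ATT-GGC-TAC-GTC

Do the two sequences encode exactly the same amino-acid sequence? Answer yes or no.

Codon 1: CAC His / CAT His — synonymous.
Codon 2: GAG Glu / GAG Glu — identical.
Codon 3: ATC Ile / ATT Ile — synonymous.
Codon 4: GGC Gly / GGC Gly — identical.
Codon 5: TAC Tyr / TAC Tyr — identical.
Codon 6: GTT Val / GTC Val — synonymous.
Nonsynonymous differences: 0 → same protein.

yes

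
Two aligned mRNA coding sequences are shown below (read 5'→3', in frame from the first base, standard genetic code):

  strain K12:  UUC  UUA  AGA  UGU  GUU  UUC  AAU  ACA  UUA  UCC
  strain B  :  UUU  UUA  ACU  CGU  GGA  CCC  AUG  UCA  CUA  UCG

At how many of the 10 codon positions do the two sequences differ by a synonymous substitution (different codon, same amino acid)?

Codon 1: UUC Phe / UUU Phe — synonymous.
Codon 2: UUA Leu / UUA Leu — identical.
Codon 3: AGA Arg / ACU Thr — nonsynonymous.
Codon 4: UGU Cys / CGU Arg — nonsynonymous.
Codon 5: GUU Val / GGA Gly — nonsynonymous.
Codon 6: UUC Phe / CCC Pro — nonsynonymous.
Codon 7: AAU Asn / AUG Met — nonsynonymous.
Codon 8: ACA Thr / UCA Ser — nonsynonymous.
Codon 9: UUA Leu / CUA Leu — synonymous.
Codon 10: UCC Ser / UCG Ser — synonymous.
Synonymous differences: 3.

3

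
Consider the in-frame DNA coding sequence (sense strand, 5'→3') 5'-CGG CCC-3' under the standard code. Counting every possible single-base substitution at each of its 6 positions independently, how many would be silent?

Codon 1 (CGG, Arg): 4 synonymous substitutions.
Codon 2 (CCC, Pro): 3 synonymous substitutions.
Total: 4 + 3 = 7.

7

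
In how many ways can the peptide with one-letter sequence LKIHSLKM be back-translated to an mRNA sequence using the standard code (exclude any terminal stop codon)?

5184

Leu: 6 codons.
Lys: 2 codons.
Ile: 3 codons.
His: 2 codons.
Ser: 6 codons.
Leu: 6 codons.
Lys: 2 codons.
Met: 1 codon.
6 × 2 × 3 × 2 × 6 × 6 × 2 × 1 = 5184.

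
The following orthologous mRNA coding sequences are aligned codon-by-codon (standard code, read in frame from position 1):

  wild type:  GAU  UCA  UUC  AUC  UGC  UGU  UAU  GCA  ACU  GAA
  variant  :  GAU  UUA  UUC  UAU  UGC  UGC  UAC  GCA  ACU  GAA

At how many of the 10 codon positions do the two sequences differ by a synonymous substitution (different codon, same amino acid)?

2

Codon 1: GAU Asp / GAU Asp — identical.
Codon 2: UCA Ser / UUA Leu — nonsynonymous.
Codon 3: UUC Phe / UUC Phe — identical.
Codon 4: AUC Ile / UAU Tyr — nonsynonymous.
Codon 5: UGC Cys / UGC Cys — identical.
Codon 6: UGU Cys / UGC Cys — synonymous.
Codon 7: UAU Tyr / UAC Tyr — synonymous.
Codon 8: GCA Ala / GCA Ala — identical.
Codon 9: ACU Thr / ACU Thr — identical.
Codon 10: GAA Glu / GAA Glu — identical.
Synonymous differences: 2.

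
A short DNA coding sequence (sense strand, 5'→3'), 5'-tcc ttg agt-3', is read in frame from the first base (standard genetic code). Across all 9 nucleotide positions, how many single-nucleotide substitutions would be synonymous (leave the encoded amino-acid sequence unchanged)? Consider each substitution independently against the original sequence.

6

Codon 1 (TCC, Ser): 3 synonymous substitutions.
Codon 2 (TTG, Leu): 2 synonymous substitutions.
Codon 3 (AGT, Ser): 1 synonymous substitution.
Total: 3 + 2 + 1 = 6.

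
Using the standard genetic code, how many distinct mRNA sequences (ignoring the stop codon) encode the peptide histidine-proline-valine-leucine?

192

His: 2 codons.
Pro: 4 codons.
Val: 4 codons.
Leu: 6 codons.
2 × 4 × 4 × 6 = 192.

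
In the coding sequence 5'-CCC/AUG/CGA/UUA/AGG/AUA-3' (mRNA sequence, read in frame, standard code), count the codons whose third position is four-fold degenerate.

Codon 1 CCC (Pro): third position 4-fold.
Codon 2 AUG (Met): third position 1-fold.
Codon 3 CGA (Arg): third position 4-fold.
Codon 4 UUA (Leu): third position 2-fold.
Codon 5 AGG (Arg): third position 2-fold.
Codon 6 AUA (Ile): third position 3-fold.
Four-fold degenerate third positions: 2.

2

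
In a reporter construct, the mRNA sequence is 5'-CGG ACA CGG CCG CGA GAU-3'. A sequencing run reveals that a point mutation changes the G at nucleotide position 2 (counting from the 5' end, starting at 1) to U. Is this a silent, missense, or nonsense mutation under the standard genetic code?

Position 2 falls in codon 1: CGG → Arg.
After the substitution the codon is CUG → Leu.
Arg ≠ Leu, so this is a missense mutation.

missense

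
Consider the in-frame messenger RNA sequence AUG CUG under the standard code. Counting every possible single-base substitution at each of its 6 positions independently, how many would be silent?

Codon 1 (AUG, Met): 0 synonymous substitutions.
Codon 2 (CUG, Leu): 4 synonymous substitutions.
Total: 0 + 4 = 4.

4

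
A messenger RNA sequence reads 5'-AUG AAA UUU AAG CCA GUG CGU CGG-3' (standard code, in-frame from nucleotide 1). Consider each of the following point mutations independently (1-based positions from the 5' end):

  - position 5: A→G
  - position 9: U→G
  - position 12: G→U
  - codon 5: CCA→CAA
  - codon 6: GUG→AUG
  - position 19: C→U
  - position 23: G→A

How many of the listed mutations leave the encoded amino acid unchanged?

Codon 2: AAA (Lys) → AGA (Arg) — missense.
Codon 3: UUU (Phe) → UUG (Leu) — missense.
Codon 4: AAG (Lys) → AAU (Asn) — missense.
Codon 5: CCA (Pro) → CAA (Gln) — missense.
Codon 6: GUG (Val) → AUG (Met) — missense.
Codon 7: CGU (Arg) → UGU (Cys) — missense.
Codon 8: CGG (Arg) → CAG (Gln) — missense.
Synonymous: 0 of 7.

0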